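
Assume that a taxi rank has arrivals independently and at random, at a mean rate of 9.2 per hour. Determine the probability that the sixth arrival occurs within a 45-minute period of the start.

Over the interval, μ = 9.2 × 0.75 = 6.9 (a 45-minute period = 0.75 hours).
The sixth arrival falls in the interval iff at least 6 events occur there: P(S_6 ≤ t) = P(N ≥ 6) = 1 − P(N ≤ 5) ≈ 0.6863.

0.6863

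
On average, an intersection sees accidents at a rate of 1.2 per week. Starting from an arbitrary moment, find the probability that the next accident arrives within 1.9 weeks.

0.8977

Inter-arrival times are exponential with rate λ = 1.2 per week.
P(T ≤ 1.9) = 1 − e^(−λt) = 1 − e^(−1.2 × 1.9) = 1 − e^(−2.28) ≈ 0.8977.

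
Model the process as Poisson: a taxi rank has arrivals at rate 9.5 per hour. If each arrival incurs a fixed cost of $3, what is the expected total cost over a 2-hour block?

$57

E[N] = 9.5 × 2 = 19 (a 2-hour block = 2 hours); E[cost] = 19 × $3 = $57.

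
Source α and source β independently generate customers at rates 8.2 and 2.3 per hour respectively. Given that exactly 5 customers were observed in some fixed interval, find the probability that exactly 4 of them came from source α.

Given the total, each event is independently from source α with probability p = λ_α/(λ_α+λ_β) = 8.2/10.5 ≈ 0.7810.
So K ~ Binomial(5, 8.2/10.5): P(K = 4) = C(5,4) · (8.2/10.5)^4 · (2.3/10.5)^1 ≈ 0.4074.

0.4074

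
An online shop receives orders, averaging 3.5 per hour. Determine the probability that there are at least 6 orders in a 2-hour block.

0.6993

Over the interval, μ = 3.5 × 2 = 7 (a 2-hour block = 2 hours).
P(N ≥ 6) = 1 − P(N ≤ 5) = 1 − Σ_{j=0}^{5} e^(−μ) μ^j/j! ≈ 0.6993.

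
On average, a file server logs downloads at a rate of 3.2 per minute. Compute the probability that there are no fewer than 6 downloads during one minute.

0.1054

With mean μ = 3.2 per minute,
P(N ≥ 6) = 1 − P(N ≤ 5) = 1 − Σ_{j=0}^{5} e^(−μ) μ^j/j! ≈ 0.1054.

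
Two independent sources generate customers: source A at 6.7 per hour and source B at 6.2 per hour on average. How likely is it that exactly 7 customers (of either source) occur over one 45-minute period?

Independent Poisson processes superpose: combined rate λ = 6.7 + 6.2 = 12.9 per hour.
Over the interval, μ = 12.9 × 0.75 = 9.675 (a 45-minute period = 0.75 hours).
P(N = 7) = e^(−9.675) · 9.675^7/7! ≈ 0.0989.

0.0989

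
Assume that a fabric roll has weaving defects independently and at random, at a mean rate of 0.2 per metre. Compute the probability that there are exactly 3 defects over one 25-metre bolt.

0.1404

Over the interval, μ = 0.2 × 25 = 5 (a 25-metre bolt = 25 metres).
P(N = 3) = e^(−μ) μ^3/3! = e^(−5) · 5^3/6 ≈ 0.1404.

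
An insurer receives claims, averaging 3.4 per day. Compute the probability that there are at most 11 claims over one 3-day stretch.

Over the interval, μ = 3.4 × 3 = 10.2 (a 3-day stretch = 3 days).
P(N ≤ 11) = Σ_{j=0}^{11} e^(−μ) μ^j/j! ≈ 0.6738.

0.6738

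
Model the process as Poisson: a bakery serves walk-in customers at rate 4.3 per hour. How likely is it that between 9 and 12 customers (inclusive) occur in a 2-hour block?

0.3935

Over the interval, μ = 4.3 × 2 = 8.6 (a 2-hour block = 2 hours).
P(9 ≤ N ≤ 12) = Σ_{j=9}^{12} e^(−8.6) · 8.6^j/j! ≈ 0.3935.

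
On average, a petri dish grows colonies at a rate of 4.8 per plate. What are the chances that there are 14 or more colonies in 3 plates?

Over the interval, μ = 4.8 × 3 = 14.4 (3 plates).
P(N ≥ 14) = 1 − P(N ≤ 13) = 1 − Σ_{j=0}^{13} e^(−μ) μ^j/j! ≈ 0.5773.

0.5773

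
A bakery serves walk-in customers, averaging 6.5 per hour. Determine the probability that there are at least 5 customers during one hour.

0.7763

With mean μ = 6.5 per hour,
P(N ≥ 5) = 1 − P(N ≤ 4) = 1 − Σ_{j=0}^{4} e^(−μ) μ^j/j! ≈ 0.7763.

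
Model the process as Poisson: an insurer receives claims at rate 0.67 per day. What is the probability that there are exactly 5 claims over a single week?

Over the interval, μ = 0.67 × 7 = 4.69 (a week = 7 days).
P(N = 5) = e^(−μ) μ^5/5! = e^(−4.69) · 4.69^5/120 ≈ 0.1737.

0.1737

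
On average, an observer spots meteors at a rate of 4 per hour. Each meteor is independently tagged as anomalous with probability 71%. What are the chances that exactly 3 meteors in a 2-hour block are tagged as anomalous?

0.1043

Thinning: the meteors that are tagged as anomalous themselves form a Poisson process with rate 0.71 × 4 = 2.84 per hour.
Over the interval, μ = 2.84 × 2 = 5.68 (a 2-hour block = 2 hours).
P(N = 3) = e^(−5.68) · 5.68^3/3! ≈ 0.1043.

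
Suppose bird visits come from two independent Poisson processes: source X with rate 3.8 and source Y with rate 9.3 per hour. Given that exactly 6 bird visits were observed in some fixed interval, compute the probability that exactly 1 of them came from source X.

Given the total, each event is independently from source X with probability p = λ_X/(λ_X+λ_Y) = 3.8/13.1 ≈ 0.2901.
So K ~ Binomial(6, 3.8/13.1): P(K = 1) = C(6,1) · (3.8/13.1)^1 · (9.3/13.1)^5 ≈ 0.3138.

0.3138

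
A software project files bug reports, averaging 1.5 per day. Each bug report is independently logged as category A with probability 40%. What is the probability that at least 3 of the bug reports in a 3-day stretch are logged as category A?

0.2694

Thinning: the bug reports that are logged as category A themselves form a Poisson process with rate 0.4 × 1.5 = 0.6 per day.
Over the interval, μ = 0.6 × 3 = 1.8 (a 3-day stretch = 3 days).
P(N ≥ 3) = 1 − P(N ≤ 2) ≈ 0.2694.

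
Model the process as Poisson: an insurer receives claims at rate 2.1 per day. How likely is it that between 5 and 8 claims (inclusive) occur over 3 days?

0.5679

Over the interval, μ = 2.1 × 3 = 6.3 (3 days).
P(5 ≤ N ≤ 8) = Σ_{j=5}^{8} e^(−6.3) · 6.3^j/j! ≈ 0.5679.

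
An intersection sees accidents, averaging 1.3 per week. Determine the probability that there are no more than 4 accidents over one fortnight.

0.8774

Over the interval, μ = 1.3 × 2 = 2.6 (a fortnight = 2 weeks).
P(N ≤ 4) = Σ_{j=0}^{4} e^(−μ) μ^j/j! ≈ 0.8774.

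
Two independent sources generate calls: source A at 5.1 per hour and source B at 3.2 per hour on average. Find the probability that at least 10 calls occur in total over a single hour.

0.3212

Independent Poisson processes superpose: combined rate λ = 5.1 + 3.2 = 8.3 per hour.
So μ = 8.3.
P(N ≥ 10) = 1 − P(N ≤ 9) ≈ 0.3212.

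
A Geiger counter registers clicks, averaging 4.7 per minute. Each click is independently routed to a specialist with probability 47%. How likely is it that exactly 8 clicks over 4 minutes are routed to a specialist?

Thinning: the clicks that are routed to a specialist themselves form a Poisson process with rate 0.47 × 4.7 = 2.209 per minute.
Over the interval, μ = 2.209 × 4 = 8.836 (4 minutes).
P(N = 8) = e^(−8.836) · 8.836^8/8! ≈ 0.1340.

0.1340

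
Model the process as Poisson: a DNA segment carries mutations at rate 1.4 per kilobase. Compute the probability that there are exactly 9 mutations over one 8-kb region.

Over the interval, μ = 1.4 × 8 = 11.2 (an 8-kb region = 8 kilobases).
P(N = 9) = e^(−μ) μ^9/9! = e^(−11.2) · 11.2^9/362880 ≈ 0.1045.

0.1045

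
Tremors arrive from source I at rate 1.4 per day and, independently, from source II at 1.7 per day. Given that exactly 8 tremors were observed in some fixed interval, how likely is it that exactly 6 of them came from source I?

Given the total, each event is independently from source I with probability p = λ_I/(λ_I+λ_II) = 1.4/3.1 ≈ 0.4516.
So K ~ Binomial(8, 1.4/3.1): P(K = 6) = C(8,6) · (1.4/3.1)^6 · (1.7/3.1)^2 ≈ 0.0714.

0.0714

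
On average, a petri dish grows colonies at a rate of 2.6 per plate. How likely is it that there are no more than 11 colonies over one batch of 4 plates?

0.6505

Over the interval, μ = 2.6 × 4 = 10.4 (a batch of 4 plates = 4 plates).
P(N ≤ 11) = Σ_{j=0}^{11} e^(−μ) μ^j/j! ≈ 0.6505.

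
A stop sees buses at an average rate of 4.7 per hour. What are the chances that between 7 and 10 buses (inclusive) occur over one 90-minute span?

Over the interval, μ = 4.7 × 1.5 = 7.05 (a 90-minute span = 1.5 hours).
P(7 ≤ N ≤ 10) = Σ_{j=7}^{10} e^(−7.05) · 7.05^j/j! ≈ 0.4556.

0.4556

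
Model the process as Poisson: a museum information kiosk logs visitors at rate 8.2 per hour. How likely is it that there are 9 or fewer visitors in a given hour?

With mean μ = 8.2 per hour,
P(N ≤ 9) = Σ_{j=0}^{9} e^(−μ) μ^j/j! ≈ 0.6915.

0.6915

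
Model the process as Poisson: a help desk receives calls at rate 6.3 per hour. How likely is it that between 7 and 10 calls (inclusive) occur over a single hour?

0.3855

With mean μ = 6.3 per hour,
P(7 ≤ N ≤ 10) = Σ_{j=7}^{10} e^(−6.3) · 6.3^j/j! ≈ 0.3855.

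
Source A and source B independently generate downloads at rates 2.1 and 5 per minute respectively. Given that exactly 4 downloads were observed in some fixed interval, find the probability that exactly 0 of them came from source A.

0.2459

Given the total, each event is independently from source A with probability p = λ_A/(λ_A+λ_B) = 2.1/7.1 ≈ 0.2958.
So K ~ Binomial(4, 2.1/7.1): P(K = 0) = C(4,0) · (2.1/7.1)^0 · (5/7.1)^4 ≈ 0.2459.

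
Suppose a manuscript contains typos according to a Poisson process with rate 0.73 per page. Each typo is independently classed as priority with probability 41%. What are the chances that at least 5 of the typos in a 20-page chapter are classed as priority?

0.7131

Thinning: the typos that are classed as priority themselves form a Poisson process with rate 0.41 × 0.73 = 0.2993 per page.
Over the interval, μ = 0.2993 × 20 = 5.986 (a 20-page chapter = 20 pages).
P(N ≥ 5) = 1 − P(N ≤ 4) ≈ 0.7131.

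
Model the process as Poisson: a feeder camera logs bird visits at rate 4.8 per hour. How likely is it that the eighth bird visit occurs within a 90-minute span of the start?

Over the interval, μ = 4.8 × 1.5 = 7.2 (a 90-minute span = 1.5 hours).
The eighth arrival falls in the interval iff at least 8 events occur there: P(S_8 ≤ t) = P(N ≥ 8) = 1 − P(N ≤ 7) ≈ 0.4311.

0.4311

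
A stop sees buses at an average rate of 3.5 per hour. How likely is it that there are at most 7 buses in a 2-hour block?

Over the interval, μ = 3.5 × 2 = 7 (a 2-hour block = 2 hours).
P(N ≤ 7) = Σ_{j=0}^{7} e^(−μ) μ^j/j! ≈ 0.5987.

0.5987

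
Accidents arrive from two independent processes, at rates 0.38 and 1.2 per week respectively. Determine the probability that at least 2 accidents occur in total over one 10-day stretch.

Independent Poisson processes superpose: combined rate λ = 0.38 + 1.2 = 1.58 per week.
Over the interval, μ = 1.58 × 10/7 ≈ 2.25714 (a 10-day stretch = 10/7 weeks).
P(N ≥ 2) = 1 − P(N ≤ 1) ≈ 0.6591.

0.6591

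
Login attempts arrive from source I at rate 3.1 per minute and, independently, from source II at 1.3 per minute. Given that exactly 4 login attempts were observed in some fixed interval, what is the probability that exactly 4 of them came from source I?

0.2464

Given the total, each event is independently from source I with probability p = λ_I/(λ_I+λ_II) = 3.1/4.4 ≈ 0.7045.
So K ~ Binomial(4, 3.1/4.4): P(K = 4) = C(4,4) · (3.1/4.4)^4 · (1.3/4.4)^0 ≈ 0.2464.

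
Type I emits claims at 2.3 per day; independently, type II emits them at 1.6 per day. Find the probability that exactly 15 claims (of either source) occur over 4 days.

0.1012

Independent Poisson processes superpose: combined rate λ = 2.3 + 1.6 = 3.9 per day.
Over the interval, μ = 3.9 × 4 = 15.6 (4 days).
P(N = 15) = e^(−15.6) · 15.6^15/15! ≈ 0.1012.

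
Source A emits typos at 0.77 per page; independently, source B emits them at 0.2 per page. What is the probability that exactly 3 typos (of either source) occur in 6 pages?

Independent Poisson processes superpose: combined rate λ = 0.77 + 0.2 = 0.97 per page.
Over the interval, μ = 0.97 × 6 = 5.82 (6 pages).
P(N = 3) = e^(−5.82) · 5.82^3/3! ≈ 0.0975.

0.0975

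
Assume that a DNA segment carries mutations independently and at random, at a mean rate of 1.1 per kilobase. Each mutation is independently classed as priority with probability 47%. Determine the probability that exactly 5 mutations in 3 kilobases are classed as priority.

Thinning: the mutations that are classed as priority themselves form a Poisson process with rate 0.47 × 1.1 = 0.517 per kilobase.
Over the interval, μ = 0.517 × 3 = 1.551 (3 kilobases).
P(N = 5) = e^(−1.551) · 1.551^5/5! ≈ 0.0159.

0.0159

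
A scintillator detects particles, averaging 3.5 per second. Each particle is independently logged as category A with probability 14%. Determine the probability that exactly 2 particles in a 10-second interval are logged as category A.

Thinning: the particles that are logged as category A themselves form a Poisson process with rate 0.14 × 3.5 = 0.49 per second.
Over the interval, μ = 0.49 × 10 = 4.9 (a 10-second interval = 10 seconds).
P(N = 2) = e^(−4.9) · 4.9^2/2! ≈ 0.0894.

0.0894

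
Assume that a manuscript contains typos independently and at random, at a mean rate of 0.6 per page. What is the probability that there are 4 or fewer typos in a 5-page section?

0.8153

Over the interval, μ = 0.6 × 5 = 3 (a 5-page section = 5 pages).
P(N ≤ 4) = Σ_{j=0}^{4} e^(−μ) μ^j/j! ≈ 0.8153.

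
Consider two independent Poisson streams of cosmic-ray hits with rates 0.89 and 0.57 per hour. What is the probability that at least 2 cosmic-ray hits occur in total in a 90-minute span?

0.6430

Independent Poisson processes superpose: combined rate λ = 0.89 + 0.57 = 1.46 per hour.
Over the interval, μ = 1.46 × 1.5 = 2.19 (a 90-minute span = 1.5 hours).
P(N ≥ 2) = 1 − P(N ≤ 1) ≈ 0.6430.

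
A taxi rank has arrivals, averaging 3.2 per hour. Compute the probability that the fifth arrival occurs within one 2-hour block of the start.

0.7649

Over the interval, μ = 3.2 × 2 = 6.4 (a 2-hour block = 2 hours).
The fifth arrival falls in the interval iff at least 5 events occur there: P(S_5 ≤ t) = P(N ≥ 5) = 1 − P(N ≤ 4) ≈ 0.7649.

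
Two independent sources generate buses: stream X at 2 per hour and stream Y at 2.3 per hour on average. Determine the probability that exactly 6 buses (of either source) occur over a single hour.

Independent Poisson processes superpose: combined rate λ = 2 + 2.3 = 4.3 per hour.
So μ = 4.3.
P(N = 6) = e^(−4.3) · 4.3^6/6! ≈ 0.1191.

0.1191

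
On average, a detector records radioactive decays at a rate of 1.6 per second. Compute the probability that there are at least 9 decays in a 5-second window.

Over the interval, μ = 1.6 × 5 = 8 (a 5-second window = 5 seconds).
P(N ≥ 9) = 1 − P(N ≤ 8) = 1 − Σ_{j=0}^{8} e^(−μ) μ^j/j! ≈ 0.4075.

0.4075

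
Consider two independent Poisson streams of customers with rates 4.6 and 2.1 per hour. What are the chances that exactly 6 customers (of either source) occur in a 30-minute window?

Independent Poisson processes superpose: combined rate λ = 4.6 + 2.1 = 6.7 per hour.
Over the interval, μ = 6.7 × 0.5 = 3.35 (a 30-minute window = 0.5 hours).
P(N = 6) = e^(−3.35) · 3.35^6/6! ≈ 0.0689.

0.0689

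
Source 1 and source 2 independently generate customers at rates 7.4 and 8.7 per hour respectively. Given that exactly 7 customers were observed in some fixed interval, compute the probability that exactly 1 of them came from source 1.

0.0801

Given the total, each event is independently from source 1 with probability p = λ_1/(λ_1+λ_2) = 7.4/16.1 ≈ 0.4596.
So K ~ Binomial(7, 7.4/16.1): P(K = 1) = C(7,1) · (7.4/16.1)^1 · (8.7/16.1)^6 ≈ 0.0801.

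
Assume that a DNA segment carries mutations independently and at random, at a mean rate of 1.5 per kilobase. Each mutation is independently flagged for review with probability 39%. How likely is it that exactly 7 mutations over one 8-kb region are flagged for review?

Thinning: the mutations that are flagged for review themselves form a Poisson process with rate 0.39 × 1.5 = 0.585 per kilobase.
Over the interval, μ = 0.585 × 8 = 4.68 (an 8-kb region = 8 kilobases).
P(N = 7) = e^(−4.68) · 4.68^7/7! ≈ 0.0905.

0.0905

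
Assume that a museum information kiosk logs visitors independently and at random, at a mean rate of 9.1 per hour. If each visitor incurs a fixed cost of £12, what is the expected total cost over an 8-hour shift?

E[N] = 9.1 × 8 = 72.8 (an 8-hour shift = 8 hours); E[cost] = 72.8 × £12 = £873.6.

£873.6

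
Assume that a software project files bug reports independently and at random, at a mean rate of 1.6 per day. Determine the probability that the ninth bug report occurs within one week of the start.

Over the interval, μ = 1.6 × 7 = 11.2 (a week = 7 days).
The ninth arrival falls in the interval iff at least 9 events occur there: P(S_9 ≤ t) = P(N ≥ 9) = 1 − P(N ≤ 8) ≈ 0.7853.

0.7853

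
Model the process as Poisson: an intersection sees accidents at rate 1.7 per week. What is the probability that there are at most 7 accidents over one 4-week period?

0.6285

Over the interval, μ = 1.7 × 4 = 6.8 (a 4-week period = 4 weeks).
P(N ≤ 7) = Σ_{j=0}^{7} e^(−μ) μ^j/j! ≈ 0.6285.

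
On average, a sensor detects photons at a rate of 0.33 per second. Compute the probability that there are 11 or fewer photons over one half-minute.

0.7081

Over the interval, μ = 0.33 × 30 = 9.9 (a half-minute = 30 seconds).
P(N ≤ 11) = Σ_{j=0}^{11} e^(−μ) μ^j/j! ≈ 0.7081.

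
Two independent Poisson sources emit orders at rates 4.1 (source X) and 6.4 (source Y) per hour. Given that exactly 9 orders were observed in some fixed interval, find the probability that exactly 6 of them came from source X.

0.0674

Given the total, each event is independently from source X with probability p = λ_X/(λ_X+λ_Y) = 4.1/10.5 ≈ 0.3905.
So K ~ Binomial(9, 4.1/10.5): P(K = 6) = C(9,6) · (4.1/10.5)^6 · (6.4/10.5)^3 ≈ 0.0674.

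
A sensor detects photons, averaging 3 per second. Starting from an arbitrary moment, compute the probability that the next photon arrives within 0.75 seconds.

Inter-arrival times are exponential with rate λ = 3 per second.
P(T ≤ 0.75) = 1 − e^(−λt) = 1 − e^(−3 × 0.75) = 1 − e^(−2.25) ≈ 0.8946.

0.8946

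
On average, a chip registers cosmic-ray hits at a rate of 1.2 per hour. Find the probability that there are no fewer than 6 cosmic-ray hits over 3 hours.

0.1559

Over the interval, μ = 1.2 × 3 = 3.6 (3 hours).
P(N ≥ 6) = 1 − P(N ≤ 5) = 1 − Σ_{j=0}^{5} e^(−μ) μ^j/j! ≈ 0.1559.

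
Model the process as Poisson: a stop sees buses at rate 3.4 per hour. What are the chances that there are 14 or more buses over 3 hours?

Over the interval, μ = 3.4 × 3 = 10.2 (3 hours).
P(N ≥ 14) = 1 − P(N ≤ 13) = 1 − Σ_{j=0}^{13} e^(−μ) μ^j/j! ≈ 0.1506.

0.1506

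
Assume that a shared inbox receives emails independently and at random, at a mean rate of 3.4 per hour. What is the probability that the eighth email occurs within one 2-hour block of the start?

Over the interval, μ = 3.4 × 2 = 6.8 (a 2-hour block = 2 hours).
The eighth arrival falls in the interval iff at least 8 events occur there: P(S_8 ≤ t) = P(N ≥ 8) = 1 − P(N ≤ 7) ≈ 0.3715.

0.3715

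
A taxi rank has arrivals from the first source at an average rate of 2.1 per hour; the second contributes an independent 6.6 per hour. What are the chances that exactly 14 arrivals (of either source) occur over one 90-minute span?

Independent Poisson processes superpose: combined rate λ = 2.1 + 6.6 = 8.7 per hour.
Over the interval, μ = 8.7 × 1.5 = 13.05 (a 90-minute span = 1.5 hours).
P(N = 14) = e^(−13.05) · 13.05^14/14! ≈ 0.1025.

0.1025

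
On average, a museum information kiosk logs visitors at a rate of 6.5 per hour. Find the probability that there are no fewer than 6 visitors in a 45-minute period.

0.3621

Over the interval, μ = 6.5 × 0.75 = 4.875 (a 45-minute period = 0.75 hours).
P(N ≥ 6) = 1 − P(N ≤ 5) = 1 − Σ_{j=0}^{5} e^(−μ) μ^j/j! ≈ 0.3621.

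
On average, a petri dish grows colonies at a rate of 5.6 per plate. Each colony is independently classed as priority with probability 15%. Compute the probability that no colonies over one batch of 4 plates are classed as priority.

0.0347

Thinning: the colonies that are classed as priority themselves form a Poisson process with rate 0.15 × 5.6 = 0.84 per plate.
Over the interval, μ = 0.84 × 4 = 3.36 (a batch of 4 plates = 4 plates).
P(N = 0) = e^(−3.36) · 3.36^0/0! ≈ 0.0347.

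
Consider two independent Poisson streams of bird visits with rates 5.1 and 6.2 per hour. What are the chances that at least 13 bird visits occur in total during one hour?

0.3445

Independent Poisson processes superpose: combined rate λ = 5.1 + 6.2 = 11.3 per hour.
So μ = 11.3.
P(N ≥ 13) = 1 − P(N ≤ 12) ≈ 0.3445.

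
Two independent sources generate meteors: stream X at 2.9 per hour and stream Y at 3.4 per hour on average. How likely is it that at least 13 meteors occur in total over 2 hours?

Independent Poisson processes superpose: combined rate λ = 2.9 + 3.4 = 6.3 per hour.
Over the interval, μ = 6.3 × 2 = 12.6 (2 hours).
P(N ≥ 13) = 1 − P(N ≤ 12) ≈ 0.4923.

0.4923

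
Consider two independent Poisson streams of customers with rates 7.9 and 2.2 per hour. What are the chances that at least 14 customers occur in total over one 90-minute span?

0.6510

Independent Poisson processes superpose: combined rate λ = 7.9 + 2.2 = 10.1 per hour.
Over the interval, μ = 10.1 × 1.5 = 15.15 (a 90-minute span = 1.5 hours).
P(N ≥ 14) = 1 − P(N ≤ 13) ≈ 0.6510.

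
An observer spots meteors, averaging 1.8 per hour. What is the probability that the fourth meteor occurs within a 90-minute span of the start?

Over the interval, μ = 1.8 × 1.5 = 2.7 (a 90-minute span = 1.5 hours).
The fourth arrival falls in the interval iff at least 4 events occur there: P(S_4 ≤ t) = P(N ≥ 4) = 1 − P(N ≤ 3) ≈ 0.2859.

0.2859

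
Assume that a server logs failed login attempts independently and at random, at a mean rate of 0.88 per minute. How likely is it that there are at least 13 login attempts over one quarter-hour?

0.5587

Over the interval, μ = 0.88 × 15 = 13.2 (a quarter-hour = 15 minutes).
P(N ≥ 13) = 1 − P(N ≤ 12) = 1 − Σ_{j=0}^{12} e^(−μ) μ^j/j! ≈ 0.5587.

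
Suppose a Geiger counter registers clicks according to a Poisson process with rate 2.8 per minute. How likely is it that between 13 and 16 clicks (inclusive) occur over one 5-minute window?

Over the interval, μ = 2.8 × 5 = 14 (a 5-minute window = 5 minutes).
P(13 ≤ N ≤ 16) = Σ_{j=13}^{16} e^(−14) · 14^j/j! ≈ 0.3975.

0.3975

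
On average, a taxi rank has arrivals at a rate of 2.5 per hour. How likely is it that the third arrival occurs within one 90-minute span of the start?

Over the interval, μ = 2.5 × 1.5 = 3.75 (a 90-minute span = 1.5 hours).
The third arrival falls in the interval iff at least 3 events occur there: P(S_3 ≤ t) = P(N ≥ 3) = 1 − P(N ≤ 2) ≈ 0.7229.

0.7229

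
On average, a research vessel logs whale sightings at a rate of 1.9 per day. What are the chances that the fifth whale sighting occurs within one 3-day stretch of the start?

0.6728

Over the interval, μ = 1.9 × 3 = 5.7 (a 3-day stretch = 3 days).
The fifth arrival falls in the interval iff at least 5 events occur there: P(S_5 ≤ t) = P(N ≥ 5) = 1 − P(N ≤ 4) ≈ 0.6728.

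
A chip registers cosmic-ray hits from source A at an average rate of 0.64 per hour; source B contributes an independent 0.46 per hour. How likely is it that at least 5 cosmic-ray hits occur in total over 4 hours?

0.4488

Independent Poisson processes superpose: combined rate λ = 0.64 + 0.46 = 1.1 per hour.
Over the interval, μ = 1.1 × 4 = 4.4 (4 hours).
P(N ≥ 5) = 1 − P(N ≤ 4) ≈ 0.4488.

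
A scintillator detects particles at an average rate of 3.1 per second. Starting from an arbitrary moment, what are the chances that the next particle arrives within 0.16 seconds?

0.3910

Inter-arrival times are exponential with rate λ = 3.1 per second.
P(T ≤ 0.16) = 1 − e^(−λt) = 1 − e^(−3.1 × 0.16) = 1 − e^(−0.496) ≈ 0.3910.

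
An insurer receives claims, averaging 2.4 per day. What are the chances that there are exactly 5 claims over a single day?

With mean μ = 2.4 per day,
P(N = 5) = e^(−μ) μ^5/5! = e^(−2.4) · 2.4^5/120 ≈ 0.0602.

0.0602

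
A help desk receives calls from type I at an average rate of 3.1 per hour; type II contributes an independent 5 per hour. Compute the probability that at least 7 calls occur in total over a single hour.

Independent Poisson processes superpose: combined rate λ = 3.1 + 5 = 8.1 per hour.
So μ = 8.1.
P(N ≥ 7) = 1 − P(N ≤ 6) ≈ 0.6987.

0.6987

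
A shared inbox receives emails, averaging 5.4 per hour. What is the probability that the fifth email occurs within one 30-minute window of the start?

0.1371

Over the interval, μ = 5.4 × 0.5 = 2.7 (a 30-minute window = 0.5 hours).
The fifth arrival falls in the interval iff at least 5 events occur there: P(S_5 ≤ t) = P(N ≥ 5) = 1 − P(N ≤ 4) ≈ 0.1371.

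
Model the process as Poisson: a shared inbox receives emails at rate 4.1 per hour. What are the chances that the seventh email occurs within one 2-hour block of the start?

Over the interval, μ = 4.1 × 2 = 8.2 (a 2-hour block = 2 hours).
The seventh arrival falls in the interval iff at least 7 events occur there: P(S_7 ≤ t) = P(N ≥ 7) = 1 − P(N ≤ 6) ≈ 0.7104.

0.7104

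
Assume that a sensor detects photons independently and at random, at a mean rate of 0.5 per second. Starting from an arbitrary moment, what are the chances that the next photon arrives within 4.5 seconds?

0.8946

Inter-arrival times are exponential with rate λ = 0.5 per second.
P(T ≤ 4.5) = 1 − e^(−λt) = 1 − e^(−0.5 × 4.5) = 1 − e^(−2.25) ≈ 0.8946.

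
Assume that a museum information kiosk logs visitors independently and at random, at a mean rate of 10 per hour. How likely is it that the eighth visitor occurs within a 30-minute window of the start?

Over the interval, μ = 10 × 0.5 = 5 (a 30-minute window = 0.5 hours).
The eighth arrival falls in the interval iff at least 8 events occur there: P(S_8 ≤ t) = P(N ≥ 8) = 1 − P(N ≤ 7) ≈ 0.1334.

0.1334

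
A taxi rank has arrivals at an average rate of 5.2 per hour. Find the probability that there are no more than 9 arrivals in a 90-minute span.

0.7411

Over the interval, μ = 5.2 × 1.5 = 7.8 (a 90-minute span = 1.5 hours).
P(N ≤ 9) = Σ_{j=0}^{9} e^(−μ) μ^j/j! ≈ 0.7411.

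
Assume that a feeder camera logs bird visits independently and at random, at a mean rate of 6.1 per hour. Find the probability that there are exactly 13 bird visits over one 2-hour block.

Over the interval, μ = 6.1 × 2 = 12.2 (a 2-hour block = 2 hours).
P(N = 13) = e^(−μ) μ^13/13! = e^(−12.2) · 12.2^13/6227020800 ≈ 0.1072.

0.1072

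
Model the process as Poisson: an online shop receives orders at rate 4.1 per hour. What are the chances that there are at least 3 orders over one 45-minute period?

0.5934

Over the interval, μ = 4.1 × 0.75 = 3.075 (a 45-minute period = 0.75 hours).
P(N ≥ 3) = 1 − P(N ≤ 2) = 1 − Σ_{j=0}^{2} e^(−μ) μ^j/j! ≈ 0.5934.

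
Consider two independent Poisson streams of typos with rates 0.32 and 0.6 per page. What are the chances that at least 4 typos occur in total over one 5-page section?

0.6743

Independent Poisson processes superpose: combined rate λ = 0.32 + 0.6 = 0.92 per page.
Over the interval, μ = 0.92 × 5 = 4.6 (a 5-page section = 5 pages).
P(N ≥ 4) = 1 − P(N ≤ 3) ≈ 0.6743.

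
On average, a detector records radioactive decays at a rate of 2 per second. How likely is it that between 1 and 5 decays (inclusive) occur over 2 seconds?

0.7668

Over the interval, μ = 2 × 2 = 4 (2 seconds).
P(1 ≤ N ≤ 5) = Σ_{j=1}^{5} e^(−4) · 4^j/j! ≈ 0.7668.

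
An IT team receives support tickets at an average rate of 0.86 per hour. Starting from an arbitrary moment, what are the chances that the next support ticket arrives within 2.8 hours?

0.9100

Inter-arrival times are exponential with rate λ = 0.86 per hour.
P(T ≤ 2.8) = 1 − e^(−λt) = 1 − e^(−0.86 × 2.8) = 1 − e^(−2.408) ≈ 0.9100.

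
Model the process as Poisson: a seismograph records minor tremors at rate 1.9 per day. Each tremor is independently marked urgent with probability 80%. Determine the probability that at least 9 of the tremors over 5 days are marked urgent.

Thinning: the tremors that are marked urgent themselves form a Poisson process with rate 0.8 × 1.9 = 1.52 per day.
Over the interval, μ = 1.52 × 5 = 7.6 (5 days).
P(N ≥ 9) = 1 − P(N ≤ 8) ≈ 0.3518.

0.3518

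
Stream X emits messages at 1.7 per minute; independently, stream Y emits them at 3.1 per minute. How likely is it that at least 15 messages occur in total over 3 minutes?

Independent Poisson processes superpose: combined rate λ = 1.7 + 3.1 = 4.8 per minute.
Over the interval, μ = 4.8 × 3 = 14.4 (3 minutes).
P(N ≥ 15) = 1 − P(N ≤ 14) ≈ 0.4719.

0.4719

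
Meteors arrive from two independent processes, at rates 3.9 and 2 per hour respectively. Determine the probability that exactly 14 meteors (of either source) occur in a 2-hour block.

Independent Poisson processes superpose: combined rate λ = 3.9 + 2 = 5.9 per hour.
Over the interval, μ = 5.9 × 2 = 11.8 (a 2-hour block = 2 hours).
P(N = 14) = e^(−11.8) · 11.8^14/14! ≈ 0.0874.

0.0874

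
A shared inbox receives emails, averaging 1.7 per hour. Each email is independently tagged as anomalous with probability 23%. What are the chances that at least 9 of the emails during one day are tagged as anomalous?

0.5938

Thinning: the emails that are tagged as anomalous themselves form a Poisson process with rate 0.23 × 1.7 = 0.391 per hour.
Over the interval, μ = 0.391 × 24 = 9.384 (a day = 24 hours).
P(N ≥ 9) = 1 − P(N ≤ 8) ≈ 0.5938.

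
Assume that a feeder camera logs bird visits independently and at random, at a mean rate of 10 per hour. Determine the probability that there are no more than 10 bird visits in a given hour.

With mean μ = 10 per hour,
P(N ≤ 10) = Σ_{j=0}^{10} e^(−μ) μ^j/j! ≈ 0.5830.

0.5830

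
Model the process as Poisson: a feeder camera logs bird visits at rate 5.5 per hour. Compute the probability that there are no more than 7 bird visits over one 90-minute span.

Over the interval, μ = 5.5 × 1.5 = 8.25 (a 90-minute span = 1.5 hours).
P(N ≤ 7) = Σ_{j=0}^{7} e^(−μ) μ^j/j! ≈ 0.4186.

0.4186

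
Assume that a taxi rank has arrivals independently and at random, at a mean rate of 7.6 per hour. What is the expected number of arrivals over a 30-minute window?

3.8

E[N] = λt = 7.6 × 0.5 = 3.8 (a 30-minute window = 0.5 hours).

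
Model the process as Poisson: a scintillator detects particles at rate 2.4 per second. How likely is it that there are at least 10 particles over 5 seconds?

Over the interval, μ = 2.4 × 5 = 12 (5 seconds).
P(N ≥ 10) = 1 − P(N ≤ 9) = 1 − Σ_{j=0}^{9} e^(−μ) μ^j/j! ≈ 0.7576.

0.7576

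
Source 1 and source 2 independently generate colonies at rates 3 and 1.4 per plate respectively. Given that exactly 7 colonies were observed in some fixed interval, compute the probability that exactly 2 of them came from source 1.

Given the total, each event is independently from source 1 with probability p = λ_1/(λ_1+λ_2) = 3/4.4 ≈ 0.6818.
So K ~ Binomial(7, 3/4.4): P(K = 2) = C(7,2) · (3/4.4)^2 · (1.4/4.4)^5 ≈ 0.0318.

0.0318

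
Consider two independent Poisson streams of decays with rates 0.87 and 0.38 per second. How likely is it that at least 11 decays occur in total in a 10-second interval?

Independent Poisson processes superpose: combined rate λ = 0.87 + 0.38 = 1.25 per second.
Over the interval, μ = 1.25 × 10 = 12.5 (a 10-second interval = 10 seconds).
P(N ≥ 11) = 1 − P(N ≤ 10) ≈ 0.7029.

0.7029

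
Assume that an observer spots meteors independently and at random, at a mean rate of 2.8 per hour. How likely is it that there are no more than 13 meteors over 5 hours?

Over the interval, μ = 2.8 × 5 = 14 (5 hours).
P(N ≤ 13) = Σ_{j=0}^{13} e^(−μ) μ^j/j! ≈ 0.4644.

0.4644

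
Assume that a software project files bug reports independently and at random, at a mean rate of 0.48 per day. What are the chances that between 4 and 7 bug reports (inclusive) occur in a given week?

0.4112

Over the interval, μ = 0.48 × 7 = 3.36 (a week = 7 days).
P(4 ≤ N ≤ 7) = Σ_{j=4}^{7} e^(−3.36) · 3.36^j/j! ≈ 0.4112.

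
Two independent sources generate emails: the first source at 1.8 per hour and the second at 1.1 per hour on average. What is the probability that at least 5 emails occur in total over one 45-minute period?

0.0698

Independent Poisson processes superpose: combined rate λ = 1.8 + 1.1 = 2.9 per hour.
Over the interval, μ = 2.9 × 0.75 = 2.175 (a 45-minute period = 0.75 hours).
P(N ≥ 5) = 1 − P(N ≤ 4) ≈ 0.0698.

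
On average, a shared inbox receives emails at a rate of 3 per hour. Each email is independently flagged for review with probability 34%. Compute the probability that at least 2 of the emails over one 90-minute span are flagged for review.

Thinning: the emails that are flagged for review themselves form a Poisson process with rate 0.34 × 3 = 1.02 per hour.
Over the interval, μ = 1.02 × 1.5 = 1.53 (a 90-minute span = 1.5 hours).
P(N ≥ 2) = 1 − P(N ≤ 1) ≈ 0.4522.

0.4522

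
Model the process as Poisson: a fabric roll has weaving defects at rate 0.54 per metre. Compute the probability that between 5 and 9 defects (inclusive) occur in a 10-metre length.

Over the interval, μ = 0.54 × 10 = 5.4 (a 10-metre length = 10 metres).
P(5 ≤ N ≤ 9) = Σ_{j=5}^{9} e^(−5.4) · 5.4^j/j! ≈ 0.5779.

0.5779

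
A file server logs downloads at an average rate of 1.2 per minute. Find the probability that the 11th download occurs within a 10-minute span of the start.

0.6528

Over the interval, μ = 1.2 × 10 = 12 (a 10-minute span = 10 minutes).
The 11th arrival falls in the interval iff at least 11 events occur there: P(S_11 ≤ t) = P(N ≥ 11) = 1 − P(N ≤ 10) ≈ 0.6528.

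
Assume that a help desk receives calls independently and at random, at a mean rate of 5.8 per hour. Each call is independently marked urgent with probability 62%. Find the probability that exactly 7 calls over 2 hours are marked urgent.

Thinning: the calls that are marked urgent themselves form a Poisson process with rate 0.62 × 5.8 = 3.596 per hour.
Over the interval, μ = 3.596 × 2 = 7.192 (2 hours).
P(N = 7) = e^(−7.192) · 7.192^7/7! ≈ 0.1486.

0.1486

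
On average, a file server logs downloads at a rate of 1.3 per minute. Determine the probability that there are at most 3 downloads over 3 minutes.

0.4532

Over the interval, μ = 1.3 × 3 = 3.9 (3 minutes).
P(N ≤ 3) = Σ_{j=0}^{3} e^(−μ) μ^j/j! ≈ 0.4532.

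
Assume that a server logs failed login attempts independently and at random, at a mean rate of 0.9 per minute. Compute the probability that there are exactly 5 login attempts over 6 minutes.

Over the interval, μ = 0.9 × 6 = 5.4 (6 minutes).
P(N = 5) = e^(−μ) μ^5/5! = e^(−5.4) · 5.4^5/120 ≈ 0.1728.

0.1728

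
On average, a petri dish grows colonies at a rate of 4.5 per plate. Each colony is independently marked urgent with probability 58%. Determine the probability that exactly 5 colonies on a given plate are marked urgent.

Thinning: the colonies that are marked urgent themselves form a Poisson process with rate 0.58 × 4.5 = 2.61 per plate.
So μ = 2.61.
P(N = 5) = e^(−2.61) · 2.61^5/5! ≈ 0.0742.

0.0742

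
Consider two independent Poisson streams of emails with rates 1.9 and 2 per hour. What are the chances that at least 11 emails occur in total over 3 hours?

Independent Poisson processes superpose: combined rate λ = 1.9 + 2 = 3.9 per hour.
Over the interval, μ = 3.9 × 3 = 11.7 (3 hours).
P(N ≥ 11) = 1 − P(N ≤ 10) ≈ 0.6206.

0.6206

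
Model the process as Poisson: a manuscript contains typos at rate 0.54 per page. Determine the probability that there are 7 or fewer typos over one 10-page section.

Over the interval, μ = 0.54 × 10 = 5.4 (a 10-page section = 10 pages).
P(N ≤ 7) = Σ_{j=0}^{7} e^(−μ) μ^j/j! ≈ 0.8217.

0.8217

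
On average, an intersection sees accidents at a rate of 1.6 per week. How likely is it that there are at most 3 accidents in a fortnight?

0.6025

Over the interval, μ = 1.6 × 2 = 3.2 (a fortnight = 2 weeks).
P(N ≤ 3) = Σ_{j=0}^{3} e^(−μ) μ^j/j! ≈ 0.6025.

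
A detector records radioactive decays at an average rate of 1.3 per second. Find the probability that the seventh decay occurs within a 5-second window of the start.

Over the interval, μ = 1.3 × 5 = 6.5 (a 5-second window = 5 seconds).
The seventh arrival falls in the interval iff at least 7 events occur there: P(S_7 ≤ t) = P(N ≥ 7) = 1 − P(N ≤ 6) ≈ 0.4735.

0.4735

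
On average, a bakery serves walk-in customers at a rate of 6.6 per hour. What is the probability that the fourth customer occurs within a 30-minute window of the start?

0.4197

Over the interval, μ = 6.6 × 0.5 = 3.3 (a 30-minute window = 0.5 hours).
The fourth arrival falls in the interval iff at least 4 events occur there: P(S_4 ≤ t) = P(N ≥ 4) = 1 − P(N ≤ 3) ≈ 0.4197.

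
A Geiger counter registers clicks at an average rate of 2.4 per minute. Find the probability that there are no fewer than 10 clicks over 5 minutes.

0.7576

Over the interval, μ = 2.4 × 5 = 12 (5 minutes).
P(N ≥ 10) = 1 − P(N ≤ 9) = 1 − Σ_{j=0}^{9} e^(−μ) μ^j/j! ≈ 0.7576.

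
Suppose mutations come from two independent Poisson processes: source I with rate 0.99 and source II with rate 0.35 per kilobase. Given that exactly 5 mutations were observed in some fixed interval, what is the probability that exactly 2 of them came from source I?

Given the total, each event is independently from source I with probability p = λ_I/(λ_I+λ_II) = 0.99/1.34 ≈ 0.7388.
So K ~ Binomial(5, 0.99/1.34): P(K = 2) = C(5,2) · (0.99/1.34)^2 · (0.35/1.34)^3 ≈ 0.0973.

0.0973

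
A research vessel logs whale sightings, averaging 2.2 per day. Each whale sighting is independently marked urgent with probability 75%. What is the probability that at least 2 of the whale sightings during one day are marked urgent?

Thinning: the whale sightings that are marked urgent themselves form a Poisson process with rate 0.75 × 2.2 = 1.65 per day.
So μ = 1.65.
P(N ≥ 2) = 1 − P(N ≤ 1) ≈ 0.4911.

0.4911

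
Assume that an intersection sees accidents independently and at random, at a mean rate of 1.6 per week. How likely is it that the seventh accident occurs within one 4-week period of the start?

0.4577

Over the interval, μ = 1.6 × 4 = 6.4 (a 4-week period = 4 weeks).
The seventh arrival falls in the interval iff at least 7 events occur there: P(S_7 ≤ t) = P(N ≥ 7) = 1 − P(N ≤ 6) ≈ 0.4577.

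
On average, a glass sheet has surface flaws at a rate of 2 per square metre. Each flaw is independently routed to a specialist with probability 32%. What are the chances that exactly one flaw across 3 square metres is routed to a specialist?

Thinning: the flaws that are routed to a specialist themselves form a Poisson process with rate 0.32 × 2 = 0.64 per square metre.
Over the interval, μ = 0.64 × 3 = 1.92 (3 square metres).
P(N = 1) = e^(−1.92) · 1.92^1/1! ≈ 0.2815.

0.2815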